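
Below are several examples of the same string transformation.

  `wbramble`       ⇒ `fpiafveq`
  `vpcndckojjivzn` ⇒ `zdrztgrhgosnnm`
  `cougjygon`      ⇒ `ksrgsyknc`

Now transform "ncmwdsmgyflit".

Each output is the input with this applied: shift every letter 4 places forward in the alphabet (wrapping around), then move the last 3 characters to the front (rotate right by 3).
"ncmwdsmgyflit" → "rgqahwqkcjpmx" → "pmxrgqahwqkcj".

pmxrgqahwqkcj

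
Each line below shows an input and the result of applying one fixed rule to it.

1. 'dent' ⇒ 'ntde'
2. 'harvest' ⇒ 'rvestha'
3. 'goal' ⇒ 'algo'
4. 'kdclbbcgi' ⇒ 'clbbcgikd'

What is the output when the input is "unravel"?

In each case the input is transformed by: move the first 2 characters to the end (rotate left by 2).
Doing the same to "unravel": "ravelun".

ravelun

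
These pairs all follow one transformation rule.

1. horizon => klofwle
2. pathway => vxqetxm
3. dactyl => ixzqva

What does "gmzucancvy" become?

vjwrzxkzsd

Looking at the pairs, the operation is to shift every letter 3 places backward in the alphabet (wrapping around), then swap the first and last characters.
Working it through for "gmzucancvy": intermediate "djwrzxkzsv", final "vjwrzxkzsd".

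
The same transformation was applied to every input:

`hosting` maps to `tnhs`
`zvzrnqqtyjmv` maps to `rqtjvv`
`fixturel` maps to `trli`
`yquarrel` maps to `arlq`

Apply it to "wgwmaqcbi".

mqbww

Rule — move the first 3 characters to the end (rotate left by 3), then keep every other character starting from the first (positions 1st, 3rd, 5th, ...).
"wgwmaqcbi" → "maqcbiwgw" → "mqbww".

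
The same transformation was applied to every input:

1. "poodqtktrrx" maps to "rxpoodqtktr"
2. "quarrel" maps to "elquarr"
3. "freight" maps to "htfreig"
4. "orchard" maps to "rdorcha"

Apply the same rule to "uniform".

rmunifo

In each case the input is transformed by: move the last 2 characters to the front (rotate right by 2).
So "uniform" becomes "rmunifo".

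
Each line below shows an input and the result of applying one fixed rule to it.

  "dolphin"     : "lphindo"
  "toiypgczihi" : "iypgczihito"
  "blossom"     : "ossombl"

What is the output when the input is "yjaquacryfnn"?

Looking at the pairs, the operation is to move the first 2 characters to the end (rotate left by 2).
So "yjaquacryfnn" becomes "aquacryfnnyj".

aquacryfnnyj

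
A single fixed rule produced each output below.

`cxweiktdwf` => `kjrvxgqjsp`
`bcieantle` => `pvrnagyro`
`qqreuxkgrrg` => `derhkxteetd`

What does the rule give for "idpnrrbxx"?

qcaeeokkv

The pattern: move the first character to the end, then shift every letter 13 places forward in the alphabet (wrapping around) — i.e. ROT13.
On "idpnrrbxx": the first step gives "dpnrrbxxi", and the second then gives "qcaeeokkv".
(Check on "qqreuxkgrrg": → "qreuxkgrrgq" → "derhkxteetd" ✓)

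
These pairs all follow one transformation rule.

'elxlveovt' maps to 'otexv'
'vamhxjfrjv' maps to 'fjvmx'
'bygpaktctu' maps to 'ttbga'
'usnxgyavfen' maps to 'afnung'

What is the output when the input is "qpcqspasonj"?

The transformation: keep every other character starting from the first (positions 1st, 3rd, 5th, ...), then move the first 3 characters to the end (rotate left by 3).
On "qpcqspasonj": the first step gives "qcsaoj", and the second then gives "aojqcs".

aojqcs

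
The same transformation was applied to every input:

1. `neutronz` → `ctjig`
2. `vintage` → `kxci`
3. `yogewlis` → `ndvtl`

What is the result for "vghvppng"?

In each case the input is transformed by: shift every letter 11 places backward in the alphabet (wrapping around), then delete the last 3 characters.
Applying both steps to "vghvppng": "kvwkeecv", then "kvwke".

kvwke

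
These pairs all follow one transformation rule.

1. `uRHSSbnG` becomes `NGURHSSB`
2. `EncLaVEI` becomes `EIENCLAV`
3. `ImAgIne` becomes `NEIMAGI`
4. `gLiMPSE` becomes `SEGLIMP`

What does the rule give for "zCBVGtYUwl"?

WLZCBVGTYU

Each output is the input with this applied: move the last 2 characters to the front (rotate right by 2), then convert every letter to uppercase.
Working it through for "zCBVGtYUwl": intermediate "wlzCBVGtYU", final "WLZCBVGTYU".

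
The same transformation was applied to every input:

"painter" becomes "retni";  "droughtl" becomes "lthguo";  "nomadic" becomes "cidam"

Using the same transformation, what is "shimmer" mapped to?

What's happening: delete the first 2 characters, then reverse the string.
Working it through for "shimmer": intermediate "immer", final "remmi".
(Check on "nomadic": → "madic" → "cidam" ✓)

remmi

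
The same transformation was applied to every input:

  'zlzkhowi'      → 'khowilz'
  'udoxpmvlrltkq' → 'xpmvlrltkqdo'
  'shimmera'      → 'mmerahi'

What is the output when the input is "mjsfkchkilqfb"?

Rule — delete the first character, then move the first 2 characters to the end (rotate left by 2).
Working it through for "mjsfkchkilqfb": intermediate "jsfkchkilqfb", final "fkchkilqfbjs".
(Check on "shimmera": → "himmera" → "mmerahi" ✓)

fkchkilqfbjs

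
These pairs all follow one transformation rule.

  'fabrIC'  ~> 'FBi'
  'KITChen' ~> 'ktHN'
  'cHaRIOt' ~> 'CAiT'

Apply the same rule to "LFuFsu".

The pattern: keep every other character starting from the first (positions 1st, 3rd, 5th, ...), then flip the case of every letter.
Working it through for "LFuFsu": intermediate "Lus", final "lUS".
(Check on "fabrIC": → "fbI" → "FBi" ✓)

lUS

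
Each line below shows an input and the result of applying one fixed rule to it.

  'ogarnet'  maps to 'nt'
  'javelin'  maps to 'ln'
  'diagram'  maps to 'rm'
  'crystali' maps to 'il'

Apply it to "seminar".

The pattern: swap each adjacent pair of characters (1↔2, 3↔4, ...), then keep only the last 2 characters.
Applying that to "seminar" gives "nr".

nr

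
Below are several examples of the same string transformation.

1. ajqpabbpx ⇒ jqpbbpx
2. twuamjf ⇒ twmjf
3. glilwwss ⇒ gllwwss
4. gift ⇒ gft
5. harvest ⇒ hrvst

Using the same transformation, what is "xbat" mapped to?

xbt

In each case the input is transformed by: remove every vowel.
So "xbat" becomes "xbt".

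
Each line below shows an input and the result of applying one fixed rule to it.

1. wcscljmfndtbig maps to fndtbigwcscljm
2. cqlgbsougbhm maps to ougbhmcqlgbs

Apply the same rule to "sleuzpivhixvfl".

Looking at the pairs, the operation is to swap the front and back halves of the string.
Applying that to "sleuzpivhixvfl" gives "vhixvflsleuzpi".

vhixvflsleuzpi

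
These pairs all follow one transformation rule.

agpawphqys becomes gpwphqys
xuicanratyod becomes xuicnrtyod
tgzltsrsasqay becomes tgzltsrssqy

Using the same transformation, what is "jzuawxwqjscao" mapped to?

Looking at the pairs, the operation is to remove every "a".
Applying that to "jzuawxwqjscao" gives "jzuwxwqjsco".

jzuwxwqjsco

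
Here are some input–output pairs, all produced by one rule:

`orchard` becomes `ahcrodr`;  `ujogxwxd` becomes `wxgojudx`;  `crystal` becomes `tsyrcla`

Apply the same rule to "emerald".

Each output is the input with this applied: reverse the string, then move the first 2 characters to the end (rotate left by 2).
On "emerald": the first step gives "dlareme", and the second then gives "aremedl".

aremedl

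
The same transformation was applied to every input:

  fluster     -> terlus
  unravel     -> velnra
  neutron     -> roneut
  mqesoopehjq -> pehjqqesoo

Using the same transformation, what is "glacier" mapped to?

What's happening: delete the first character, then swap the front and back halves of the string.
So "glacier" becomes "ierlac".
(Check on "unravel": → "nravel" → "velnra" ✓)

ierlac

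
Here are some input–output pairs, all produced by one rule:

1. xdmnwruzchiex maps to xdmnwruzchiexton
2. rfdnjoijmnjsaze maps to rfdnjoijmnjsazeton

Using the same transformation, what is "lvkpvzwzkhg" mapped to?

lvkpvzwzkhgton

In each case the input is transformed by: append "ton".
"lvkpvzwzkhg" → "lvkpvzwzkhgton".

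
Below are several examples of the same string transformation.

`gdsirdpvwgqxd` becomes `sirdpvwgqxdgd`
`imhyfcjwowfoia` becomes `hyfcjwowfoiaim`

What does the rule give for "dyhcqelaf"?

The rule is to move the first 2 characters to the end (rotate left by 2).
So "dyhcqelaf" becomes "hcqelafdy".

hcqelafdy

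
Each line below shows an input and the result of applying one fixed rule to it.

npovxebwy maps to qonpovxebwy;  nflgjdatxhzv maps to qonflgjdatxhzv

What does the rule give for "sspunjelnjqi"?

Rule — prepend "qo".
On "sspunjelnjqi" that produces "qosspunjelnjqi".

qosspunjelnjqi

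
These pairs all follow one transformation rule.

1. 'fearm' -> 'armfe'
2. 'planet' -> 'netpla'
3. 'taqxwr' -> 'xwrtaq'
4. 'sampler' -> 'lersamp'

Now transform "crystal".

talcrys

Looking at the pairs, the operation is to move the last 3 characters to the front (rotate right by 3).
Doing the same to "crystal": "talcrys".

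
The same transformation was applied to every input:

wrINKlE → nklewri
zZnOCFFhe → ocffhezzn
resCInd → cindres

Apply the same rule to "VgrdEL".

The transformation: move the first 3 characters to the end (rotate left by 3), then convert every letter to lowercase.
So "VgrdEL" becomes "delvgr".
(Check on "zZnOCFFhe": → "OCFFhezZn" → "ocffhezzn" ✓)

delvgr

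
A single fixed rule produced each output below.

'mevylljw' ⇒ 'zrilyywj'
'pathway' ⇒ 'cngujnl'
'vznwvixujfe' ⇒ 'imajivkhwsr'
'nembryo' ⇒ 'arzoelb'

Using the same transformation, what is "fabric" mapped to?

snoevp

The pattern: shift every letter 13 places forward in the alphabet (wrapping around) — i.e. ROT13.
On "fabric" that produces "snoevp".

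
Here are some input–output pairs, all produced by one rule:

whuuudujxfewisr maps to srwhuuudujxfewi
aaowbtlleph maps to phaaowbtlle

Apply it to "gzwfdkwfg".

fggzwfdkw

Rule — move the last 2 characters to the front (rotate right by 2).
"gzwfdkwfg" → "fggzwfdkw".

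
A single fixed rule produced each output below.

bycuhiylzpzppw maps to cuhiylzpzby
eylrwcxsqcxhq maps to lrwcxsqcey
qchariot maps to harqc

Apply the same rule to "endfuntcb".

dfunen

Looking at the pairs, the operation is to delete the last 3 characters, then move the first 2 characters to the end (rotate left by 2).
Doing the same to "endfuntcb": "dfunen".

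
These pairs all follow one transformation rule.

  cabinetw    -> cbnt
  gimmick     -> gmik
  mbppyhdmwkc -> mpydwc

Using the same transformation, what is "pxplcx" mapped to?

Each output is the input with this applied: keep every other character starting from the first (positions 1st, 3rd, 5th, ...).
Doing the same to "pxplcx": "ppc".

ppc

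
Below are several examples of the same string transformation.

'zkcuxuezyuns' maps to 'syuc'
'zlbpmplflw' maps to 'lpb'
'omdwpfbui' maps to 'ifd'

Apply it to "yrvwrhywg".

ghv

What's happening: keep one character in every 3, starting at position 3 (positions 3rd, 6th, 9th, ...), then reverse the string.
On "yrvwrhywg": the first step gives "vhg", and the second then gives "ghv".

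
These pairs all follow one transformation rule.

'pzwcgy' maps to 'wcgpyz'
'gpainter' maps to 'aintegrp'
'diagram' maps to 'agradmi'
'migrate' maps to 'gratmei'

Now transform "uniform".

The transformation: swap the first and last characters, then move the first 2 characters to the end (rotate left by 2).
"uniform" → "mniforu" → "iforumn".

iforumn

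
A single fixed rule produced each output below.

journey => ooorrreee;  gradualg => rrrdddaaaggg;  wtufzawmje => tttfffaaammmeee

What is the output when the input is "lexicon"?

eeeiiiooo

Rule — keep every other character starting from the second (positions 2nd, 4th, 6th, ...), then repeat every character 3 times.
Working it through for "lexicon": intermediate "eio", final "eeeiiiooo".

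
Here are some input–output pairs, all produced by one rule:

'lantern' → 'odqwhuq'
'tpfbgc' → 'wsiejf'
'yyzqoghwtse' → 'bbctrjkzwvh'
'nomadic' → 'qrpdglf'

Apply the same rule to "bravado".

eudydgr

What's happening: shift every letter 3 places forward in the alphabet (wrapping around).
For "bravado" the result is "eudydgr".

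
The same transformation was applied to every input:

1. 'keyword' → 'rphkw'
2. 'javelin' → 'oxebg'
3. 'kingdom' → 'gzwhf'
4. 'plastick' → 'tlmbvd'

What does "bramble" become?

The transformation: delete the first 2 characters, then shift every letter 7 places backward in the alphabet (wrapping around).
Starting from "bramble": after the first operation, "amble"; after the second, "tfuex".
(Check on "keyword": → "yword" → "rphkw" ✓)

tfuex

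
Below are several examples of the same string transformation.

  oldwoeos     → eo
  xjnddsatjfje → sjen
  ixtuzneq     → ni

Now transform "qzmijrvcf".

rfm

The rule is to move the first 3 characters to the end (rotate left by 3), then keep one character in every 3, starting at position 3 (positions 3rd, 6th, 9th, ...).
Applying both steps to "qzmijrvcf": "ijrvcfqzm", then "rfm".
(Check on "xjnddsatjfje": → "ddsatjfjexjn" → "sjen" ✓)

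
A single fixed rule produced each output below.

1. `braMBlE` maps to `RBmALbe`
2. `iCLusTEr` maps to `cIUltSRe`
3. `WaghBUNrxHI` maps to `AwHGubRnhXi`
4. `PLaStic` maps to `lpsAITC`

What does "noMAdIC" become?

ONamiDc

What's happening: flip the case of every letter, then swap each adjacent pair of characters (1↔2, 3↔4, ...).
For "noMAdIC" the result is "ONamiDc".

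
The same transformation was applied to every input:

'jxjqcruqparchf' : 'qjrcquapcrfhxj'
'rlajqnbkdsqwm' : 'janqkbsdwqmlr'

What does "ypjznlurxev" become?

The rule is to swap each adjacent pair of characters (1↔2, 3↔4, ...), then move the first 2 characters to the end (rotate left by 2).
For "ypjznlurxev" the result is "zjlnruexvpy".

zjlnruexvpy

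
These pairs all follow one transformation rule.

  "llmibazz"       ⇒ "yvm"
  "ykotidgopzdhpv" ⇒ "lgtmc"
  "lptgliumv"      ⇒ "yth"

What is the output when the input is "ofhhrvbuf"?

In each case the input is transformed by: keep one character in every 3, starting at position 1 (positions 1st, 4th, 7th, ...), then shift every letter 13 places forward in the alphabet (wrapping around) — i.e. ROT13.
Doing the same to "ofhhrvbuf": "buo".

buo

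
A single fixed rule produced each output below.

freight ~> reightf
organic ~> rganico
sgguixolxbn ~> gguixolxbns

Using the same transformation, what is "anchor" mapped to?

nchora

In each case the input is transformed by: move the first character to the end.
So "anchor" becomes "nchora".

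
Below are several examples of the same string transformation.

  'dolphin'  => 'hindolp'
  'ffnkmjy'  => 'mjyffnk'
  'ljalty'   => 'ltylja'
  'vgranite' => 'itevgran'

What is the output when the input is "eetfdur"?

dureetf

The transformation: move the last 3 characters to the front (rotate right by 3).
So "eetfdur" becomes "dureetf".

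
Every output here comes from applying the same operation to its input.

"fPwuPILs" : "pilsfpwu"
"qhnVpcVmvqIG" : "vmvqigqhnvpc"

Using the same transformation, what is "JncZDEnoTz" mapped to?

enotzjnczd

Each output is the input with this applied: swap the front and back halves of the string, then convert every letter to lowercase.
Working it through for "JncZDEnoTz": intermediate "EnoTzJncZD", final "enotzjnczd".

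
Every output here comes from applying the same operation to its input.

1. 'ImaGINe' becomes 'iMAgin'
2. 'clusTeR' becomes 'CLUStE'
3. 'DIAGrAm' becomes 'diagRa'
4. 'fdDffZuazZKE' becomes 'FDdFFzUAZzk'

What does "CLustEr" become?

clUSTe

The pattern: delete the last character, then flip the case of every letter.
Applying both steps to "CLustEr": "CLustE", then "clUSTe".
(Check on "clusTeR": → "clusTe" → "CLUStE" ✓)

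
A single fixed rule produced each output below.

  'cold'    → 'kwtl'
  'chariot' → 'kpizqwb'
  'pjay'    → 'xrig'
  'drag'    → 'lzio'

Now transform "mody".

Rule — shift every letter 8 places forward in the alphabet (wrapping around).
On "mody" that produces "uwlg".

uwlg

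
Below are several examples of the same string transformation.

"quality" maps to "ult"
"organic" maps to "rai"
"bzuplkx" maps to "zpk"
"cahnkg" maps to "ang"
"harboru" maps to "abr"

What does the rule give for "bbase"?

bs

Each output is the input with this applied: keep every other character starting from the second (positions 2nd, 4th, 6th, ...).
On "bbase" that produces "bs".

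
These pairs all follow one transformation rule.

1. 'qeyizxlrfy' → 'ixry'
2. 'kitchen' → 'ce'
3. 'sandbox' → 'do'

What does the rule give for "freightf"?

ihf

The rule is to delete the first 2 characters, then keep every other character starting from the second (positions 2nd, 4th, 6th, ...).
Working it through for "freightf": intermediate "eightf", final "ihf".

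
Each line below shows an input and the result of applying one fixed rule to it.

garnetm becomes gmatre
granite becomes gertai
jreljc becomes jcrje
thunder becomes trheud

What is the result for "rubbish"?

rhusbi

Looking at the pairs, the operation is to take characters alternately from the front and the back (1st, last, 2nd, 2nd-last, ...), then delete the last character.
Applying both steps to "rubbish": "rhusbib", then "rhusbi".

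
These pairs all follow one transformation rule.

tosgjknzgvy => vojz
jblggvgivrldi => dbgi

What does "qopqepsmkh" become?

The pattern: move the last 3 characters to the front (rotate right by 3), then keep one character in every 3, starting at position 2 (positions 2nd, 5th, 8th, ...).
Working it through for "qopqepsmkh": intermediate "mkhqopqeps", final "koe".
(Check on "jblggvgivrldi": → "ldijblggvgivr" → "dbgi" ✓)

koe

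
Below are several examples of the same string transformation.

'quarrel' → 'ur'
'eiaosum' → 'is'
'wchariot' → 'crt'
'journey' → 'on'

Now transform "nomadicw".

odw

The pattern: keep one character in every 3, starting at position 2 (positions 2nd, 5th, 8th, ...).
On "nomadicw" that produces "odw".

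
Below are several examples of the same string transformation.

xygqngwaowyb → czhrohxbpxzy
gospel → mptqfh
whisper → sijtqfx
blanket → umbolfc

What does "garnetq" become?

Each output is the input with this applied: swap the first and last characters, then shift every letter 1 place forward in the alphabet (wrapping around).
Starting from "garnetq": after the first operation, "qarnetg"; after the second, "rbsofuh".

rbsofuh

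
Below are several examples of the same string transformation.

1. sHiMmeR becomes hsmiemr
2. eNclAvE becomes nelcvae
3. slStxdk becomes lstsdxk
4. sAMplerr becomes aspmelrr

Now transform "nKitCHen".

kntihcne

What's happening: swap each adjacent pair of characters (1↔2, 3↔4, ...), then convert every letter to lowercase.
Starting from "nKitCHen": after the first operation, "KntiHCne"; after the second, "kntihcne".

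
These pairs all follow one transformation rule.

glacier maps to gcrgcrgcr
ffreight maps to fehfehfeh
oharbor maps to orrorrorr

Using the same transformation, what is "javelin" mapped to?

jenjenjen

In each case the input is transformed by: keep one character in every 3, starting at position 1 (positions 1st, 4th, 7th, ...), then write the whole string 3 times in a row.
Working it through for "javelin": intermediate "jen", final "jenjenjen".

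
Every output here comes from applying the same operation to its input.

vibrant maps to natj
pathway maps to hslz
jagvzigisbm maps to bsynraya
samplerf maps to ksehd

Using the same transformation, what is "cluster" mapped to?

udmk

The rule is to shift every letter 8 places backward in the alphabet (wrapping around), then delete the last 3 characters.
For "cluster", step one produces "udmklwj"; step two turns that into "udmk".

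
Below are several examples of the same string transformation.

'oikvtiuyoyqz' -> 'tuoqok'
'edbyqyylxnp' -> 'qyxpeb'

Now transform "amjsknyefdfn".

kyffaj

Each output is the input with this applied: keep every other character starting from the first (positions 1st, 3rd, 5th, ...), then move the first 2 characters to the end (rotate left by 2).
Starting from "amjsknyefdfn": after the first operation, "ajkyff"; after the second, "kyffaj".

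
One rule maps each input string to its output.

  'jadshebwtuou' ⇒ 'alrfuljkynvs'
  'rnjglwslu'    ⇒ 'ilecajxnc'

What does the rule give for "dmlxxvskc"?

utdbcjomo

The pattern: take characters alternately from the front and the back (1st, last, 2nd, 2nd-last, ...), then shift every letter 9 places backward in the alphabet (wrapping around).
Starting from "dmlxxvskc": after the first operation, "dcmklsxvx"; after the second, "utdbcjomo".
(Check on "jadshebwtuou": → "juaodusthweb" → "alrfuljkynvs" ✓)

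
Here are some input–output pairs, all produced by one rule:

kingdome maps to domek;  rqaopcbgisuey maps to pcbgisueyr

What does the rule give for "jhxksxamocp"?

What's happening: move the first character to the end, then delete the first 3 characters.
On "jhxksxamocp": the first step gives "hxksxamocpj", and the second then gives "sxamocpj".

sxamocpj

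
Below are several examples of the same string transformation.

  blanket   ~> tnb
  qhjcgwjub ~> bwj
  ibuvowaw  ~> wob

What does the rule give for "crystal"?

The rule is to reverse the string, then keep one character in every 3, starting at position 1 (positions 1st, 4th, 7th, ...).
For "crystal", step one produces "latsyrc"; step two turns that into "lsc".

lsc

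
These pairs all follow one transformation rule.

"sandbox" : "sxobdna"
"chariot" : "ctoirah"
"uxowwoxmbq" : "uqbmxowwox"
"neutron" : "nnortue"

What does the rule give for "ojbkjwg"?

ogwjkbj

The pattern: reverse the string, then move the last character to the front.
For "ojbkjwg", step one produces "gwjkbjo"; step two turns that into "ogwjkbj".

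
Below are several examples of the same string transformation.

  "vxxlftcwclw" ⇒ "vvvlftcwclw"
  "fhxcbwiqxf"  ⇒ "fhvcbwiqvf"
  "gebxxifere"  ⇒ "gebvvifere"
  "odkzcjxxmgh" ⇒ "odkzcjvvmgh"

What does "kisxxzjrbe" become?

Looking at the pairs, the operation is to replace every "x" with "v".
"kisxxzjrbe" → "kisvvzjrbe".

kisvvzjrbe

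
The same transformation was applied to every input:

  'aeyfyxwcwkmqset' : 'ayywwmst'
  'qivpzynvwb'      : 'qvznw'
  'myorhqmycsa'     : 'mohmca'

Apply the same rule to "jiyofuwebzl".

The rule is to keep every other character starting from the first (positions 1st, 3rd, 5th, ...).
For "jiyofuwebzl" the result is "jyfwbl".

jyfwbl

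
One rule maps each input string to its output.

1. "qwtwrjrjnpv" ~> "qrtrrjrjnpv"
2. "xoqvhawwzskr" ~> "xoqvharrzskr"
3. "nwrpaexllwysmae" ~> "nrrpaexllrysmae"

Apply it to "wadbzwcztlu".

radbzrcztlu

The transformation: replace every "w" with "r".
For "wadbzwcztlu" the result is "radbzrcztlu".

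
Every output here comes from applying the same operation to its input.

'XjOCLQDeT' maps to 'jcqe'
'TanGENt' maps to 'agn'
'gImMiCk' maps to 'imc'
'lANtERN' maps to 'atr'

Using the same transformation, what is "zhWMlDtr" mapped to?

Looking at the pairs, the operation is to keep every other character starting from the second (positions 2nd, 4th, 6th, ...), then convert every letter to lowercase.
"zhWMlDtr" → "hmdr".

hmdr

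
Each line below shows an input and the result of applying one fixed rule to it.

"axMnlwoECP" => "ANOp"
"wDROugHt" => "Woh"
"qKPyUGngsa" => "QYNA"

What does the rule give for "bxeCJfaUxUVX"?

The pattern: flip the case of every letter, then keep one character in every 3, starting at position 1 (positions 1st, 4th, 7th, ...).
Applying both steps to "bxeCJfaUxUVX": "BXEcjFAuXuvx", then "BcAu".

BcAu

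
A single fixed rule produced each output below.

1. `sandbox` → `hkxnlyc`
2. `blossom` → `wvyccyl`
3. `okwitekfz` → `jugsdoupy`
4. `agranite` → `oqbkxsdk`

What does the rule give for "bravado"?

ybkfknl

In each case the input is transformed by: shift every letter 10 places forward in the alphabet (wrapping around), then swap the first and last characters.
"bravado" → "lbkfkny" → "ybkfknl".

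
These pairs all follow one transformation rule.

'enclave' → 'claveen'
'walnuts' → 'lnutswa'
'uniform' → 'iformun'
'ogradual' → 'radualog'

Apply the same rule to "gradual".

Each output is the input with this applied: move the first 2 characters to the end (rotate left by 2).
Applying that to "gradual" gives "adualgr".

adualgr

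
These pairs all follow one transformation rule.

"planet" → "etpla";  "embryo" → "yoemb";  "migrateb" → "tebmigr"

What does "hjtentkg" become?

Looking at the pairs, the operation is to swap the front and back halves of the string, then delete the first character.
Applying both steps to "hjtentkg": "ntkghjte", then "tkghjte".

tkghjte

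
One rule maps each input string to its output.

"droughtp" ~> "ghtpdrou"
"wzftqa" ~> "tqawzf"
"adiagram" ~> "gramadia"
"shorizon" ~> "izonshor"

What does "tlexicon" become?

icontlex

In each case the input is transformed by: swap the front and back halves of the string.
"tlexicon" → "icontlex".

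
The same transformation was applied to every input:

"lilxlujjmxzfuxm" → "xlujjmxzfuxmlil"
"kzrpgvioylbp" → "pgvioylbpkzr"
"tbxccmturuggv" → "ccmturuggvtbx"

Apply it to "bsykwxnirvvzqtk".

The pattern: move the first 3 characters to the end (rotate left by 3).
For "bsykwxnirvvzqtk" the result is "kwxnirvvzqtkbsy".

kwxnirvvzqtkbsy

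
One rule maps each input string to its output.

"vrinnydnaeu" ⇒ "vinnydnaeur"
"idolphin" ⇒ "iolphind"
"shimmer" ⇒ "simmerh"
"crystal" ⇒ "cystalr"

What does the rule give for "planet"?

panetl

In each case the input is transformed by: move the first character to the end, then swap the first and last characters.
Starting from "planet": after the first operation, "lanetp"; after the second, "panetl".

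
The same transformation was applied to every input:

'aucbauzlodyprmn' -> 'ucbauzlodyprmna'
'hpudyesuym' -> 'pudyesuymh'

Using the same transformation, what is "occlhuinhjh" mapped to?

Looking at the pairs, the operation is to move the first character to the end.
On "occlhuinhjh" that produces "cclhuinhjho".

cclhuinhjho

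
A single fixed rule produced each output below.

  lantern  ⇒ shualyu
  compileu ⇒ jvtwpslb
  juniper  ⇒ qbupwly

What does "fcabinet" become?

mjhipula

The transformation: shift every letter 7 places forward in the alphabet (wrapping around).
On "fcabinet" that produces "mjhipula".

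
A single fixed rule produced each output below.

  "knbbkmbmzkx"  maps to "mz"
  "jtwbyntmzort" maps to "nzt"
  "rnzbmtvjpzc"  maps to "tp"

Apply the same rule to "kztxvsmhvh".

sv

The rule is to delete the first 3 characters, then keep one character in every 3, starting at position 3 (positions 3rd, 6th, 9th, ...).
"kztxvsmhvh" → "xvsmhvh" → "sv".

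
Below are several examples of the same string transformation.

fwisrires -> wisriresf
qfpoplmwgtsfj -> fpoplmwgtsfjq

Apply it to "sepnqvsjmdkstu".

epnqvsjmdkstus

In each case the input is transformed by: move the first character to the end.
For "sepnqvsjmdkstu" the result is "epnqvsjmdkstus".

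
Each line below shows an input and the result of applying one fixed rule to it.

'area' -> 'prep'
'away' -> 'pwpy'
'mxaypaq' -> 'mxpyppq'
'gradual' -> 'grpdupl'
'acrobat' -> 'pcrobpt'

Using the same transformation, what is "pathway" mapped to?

ppthwpy

Each output is the input with this applied: replace every "a" with "p".
Applying that to "pathway" gives "ppthwpy".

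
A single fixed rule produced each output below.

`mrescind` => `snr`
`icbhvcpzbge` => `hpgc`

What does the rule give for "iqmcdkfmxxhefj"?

What's happening: move the first 3 characters to the end (rotate left by 3), then keep one character in every 3, starting at position 1 (positions 1st, 4th, 7th, ...).
For "iqmcdkfmxxhefj", step one produces "cdkfmxxhefjiqm"; step two turns that into "cfxfq".

cfxfq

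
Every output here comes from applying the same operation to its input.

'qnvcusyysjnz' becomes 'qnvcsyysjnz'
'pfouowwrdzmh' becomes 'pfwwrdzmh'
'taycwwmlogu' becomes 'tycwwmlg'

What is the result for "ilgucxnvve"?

lgcxnvv

Looking at the pairs, the operation is to remove every vowel.
On "ilgucxnvve" that produces "lgcxnvv".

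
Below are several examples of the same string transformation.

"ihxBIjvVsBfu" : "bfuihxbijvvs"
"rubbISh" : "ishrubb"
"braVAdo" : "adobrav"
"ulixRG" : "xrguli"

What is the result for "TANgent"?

Rule — move the last 3 characters to the front (rotate right by 3), then convert every letter to lowercase.
For "TANgent", step one produces "entTANg"; step two turns that into "enttang".
(Check on "rubbISh": → "IShrubb" → "ishrubb" ✓)

enttang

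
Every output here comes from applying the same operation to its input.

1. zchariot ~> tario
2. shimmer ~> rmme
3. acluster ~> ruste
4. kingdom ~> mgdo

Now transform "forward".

Each output is the input with this applied: delete the first 3 characters, then move the last character to the front.
Applying that to "forward" gives "dwar".

dwar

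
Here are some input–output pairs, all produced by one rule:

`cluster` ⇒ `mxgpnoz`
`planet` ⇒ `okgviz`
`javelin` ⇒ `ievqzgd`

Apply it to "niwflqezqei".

didraglzulz

Looking at the pairs, the operation is to shift every letter 5 places backward in the alphabet (wrapping around), then move the last character to the front.
Applying both steps to "niwflqezqei": "idraglzulzd", then "didraglzulz".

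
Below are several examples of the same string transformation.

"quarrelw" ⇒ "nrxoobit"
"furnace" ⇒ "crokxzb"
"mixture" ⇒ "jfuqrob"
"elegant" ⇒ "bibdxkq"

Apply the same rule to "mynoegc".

jvklbdz

The rule is to shift every letter 3 places backward in the alphabet (wrapping around).
Applying that to "mynoegc" gives "jvklbdz".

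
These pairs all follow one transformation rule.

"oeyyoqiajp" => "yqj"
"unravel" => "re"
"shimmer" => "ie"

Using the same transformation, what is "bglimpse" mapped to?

The rule is to keep one character in every 3, starting at position 3 (positions 3rd, 6th, 9th, ...).
"bglimpse" → "lp".

lp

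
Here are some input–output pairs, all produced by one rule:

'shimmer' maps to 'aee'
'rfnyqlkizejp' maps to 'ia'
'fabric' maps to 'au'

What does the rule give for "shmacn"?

eu

What's happening: shift every letter 8 places backward in the alphabet (wrapping around), then keep only the vowels.
On "shmacn": the first step gives "kzesuf", and the second then gives "eu".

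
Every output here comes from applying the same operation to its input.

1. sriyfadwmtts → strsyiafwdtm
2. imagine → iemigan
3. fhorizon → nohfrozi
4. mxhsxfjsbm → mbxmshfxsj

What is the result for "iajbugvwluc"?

lcaibjguwvu

What's happening: swap each adjacent pair of characters (1↔2, 3↔4, ...), then move the last 2 characters to the front (rotate right by 2).
"iajbugvwluc" → "aibjguwvulc" → "lcaibjguwvu".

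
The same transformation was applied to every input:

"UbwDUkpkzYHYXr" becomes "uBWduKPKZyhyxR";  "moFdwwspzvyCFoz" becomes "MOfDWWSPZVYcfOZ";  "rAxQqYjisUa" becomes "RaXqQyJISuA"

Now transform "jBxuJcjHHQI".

In each case the input is transformed by: flip the case of every letter.
On "jBxuJcjHHQI" that produces "JbXUjCJhhqi".

JbXUjCJhhqi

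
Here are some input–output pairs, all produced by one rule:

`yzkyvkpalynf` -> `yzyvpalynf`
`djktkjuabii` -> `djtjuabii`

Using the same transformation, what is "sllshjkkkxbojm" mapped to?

sllshjxbojm

The rule is to remove every "k".
On "sllshjkkkxbojm" that produces "sllshjxbojm".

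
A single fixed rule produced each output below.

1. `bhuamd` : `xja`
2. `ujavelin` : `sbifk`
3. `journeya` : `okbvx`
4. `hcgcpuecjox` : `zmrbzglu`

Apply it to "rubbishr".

Looking at the pairs, the operation is to delete the first 3 characters, then shift every letter 3 places backward in the alphabet (wrapping around).
Working it through for "rubbishr": intermediate "bishr", final "yfpeo".

yfpeo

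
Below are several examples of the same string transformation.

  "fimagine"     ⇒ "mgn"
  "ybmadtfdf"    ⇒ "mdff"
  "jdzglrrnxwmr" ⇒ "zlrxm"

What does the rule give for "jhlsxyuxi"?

Each output is the input with this applied: keep every other character starting from the first (positions 1st, 3rd, 5th, ...), then delete the first character.
So "jhlsxyuxi" becomes "lxui".

lxui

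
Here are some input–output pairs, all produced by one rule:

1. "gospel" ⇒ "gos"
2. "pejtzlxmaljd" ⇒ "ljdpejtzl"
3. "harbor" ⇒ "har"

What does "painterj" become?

What's happening: swap the front and back halves of the string, then delete the first 3 characters.
"painterj" → "terjpain" → "jpain".

jpain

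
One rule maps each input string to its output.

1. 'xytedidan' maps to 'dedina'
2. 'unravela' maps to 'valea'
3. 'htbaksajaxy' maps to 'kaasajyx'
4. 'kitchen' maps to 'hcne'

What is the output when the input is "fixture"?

uter

In each case the input is transformed by: delete the first 3 characters, then swap each adjacent pair of characters (1↔2, 3↔4, ...).
Starting from "fixture": after the first operation, "ture"; after the second, "uter".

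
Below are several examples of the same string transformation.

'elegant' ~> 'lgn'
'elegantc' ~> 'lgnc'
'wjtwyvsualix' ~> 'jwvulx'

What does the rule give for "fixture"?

itr

Looking at the pairs, the operation is to keep every other character starting from the second (positions 2nd, 4th, 6th, ...).
"fixture" → "itr".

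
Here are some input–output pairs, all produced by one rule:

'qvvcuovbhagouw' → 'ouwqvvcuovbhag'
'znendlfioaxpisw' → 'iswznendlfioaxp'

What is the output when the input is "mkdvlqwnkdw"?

kdwmkdvlqwn

The rule is to move the last 3 characters to the front (rotate right by 3).
So "mkdvlqwnkdw" becomes "kdwmkdvlqwn".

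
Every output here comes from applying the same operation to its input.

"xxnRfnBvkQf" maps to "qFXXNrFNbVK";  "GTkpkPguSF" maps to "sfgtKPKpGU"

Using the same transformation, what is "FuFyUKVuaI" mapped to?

The pattern: move the last 2 characters to the front (rotate right by 2), then flip the case of every letter.
Working it through for "FuFyUKVuaI": intermediate "aIFuFyUKVu", final "AifUfYukvU".
(Check on "xxnRfnBvkQf": → "QfxxnRfnBvk" → "qFXXNrFNbVK" ✓)

AifUfYukvU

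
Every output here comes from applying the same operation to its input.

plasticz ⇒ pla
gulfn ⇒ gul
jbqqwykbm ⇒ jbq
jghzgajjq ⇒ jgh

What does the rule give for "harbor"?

har

Rule — keep only the first 3 characters.
Applying that to "harbor" gives "har".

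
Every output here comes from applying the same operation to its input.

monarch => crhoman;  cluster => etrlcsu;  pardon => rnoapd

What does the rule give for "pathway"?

The transformation: swap each adjacent pair of characters (1↔2, 3↔4, ...), then move the last 3 characters to the front (rotate right by 3).
On "pathway": the first step gives "aphtawy", and the second then gives "awyapht".

awyapht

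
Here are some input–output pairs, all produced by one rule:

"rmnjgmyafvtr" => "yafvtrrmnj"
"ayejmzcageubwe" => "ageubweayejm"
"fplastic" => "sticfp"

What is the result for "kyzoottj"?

The transformation: swap the front and back halves of the string, then delete the last 2 characters.
Applying both steps to "kyzoottj": "ottjkyzo", then "ottjky".

ottjky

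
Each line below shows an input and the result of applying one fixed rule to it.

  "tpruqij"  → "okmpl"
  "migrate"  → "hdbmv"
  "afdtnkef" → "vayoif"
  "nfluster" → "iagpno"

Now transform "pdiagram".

What's happening: delete the last 2 characters, then shift every letter 5 places backward in the alphabet (wrapping around).
Applying that to "pdiagram" gives "kydvbm".

kydvbm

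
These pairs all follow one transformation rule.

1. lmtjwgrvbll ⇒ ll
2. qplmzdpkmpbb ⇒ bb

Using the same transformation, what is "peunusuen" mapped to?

en

Looking at the pairs, the operation is to keep only the last 2 characters.
So "peunusuen" becomes "en".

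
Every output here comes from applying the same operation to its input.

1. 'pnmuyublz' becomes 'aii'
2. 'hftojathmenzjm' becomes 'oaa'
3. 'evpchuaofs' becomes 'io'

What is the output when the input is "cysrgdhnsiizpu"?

Rule — shift every letter 12 places backward in the alphabet (wrapping around), then keep only the vowels.
On "cysrgdhnsiizpu": the first step gives "qmgfurvbgwwndi", and the second then gives "ui".

ui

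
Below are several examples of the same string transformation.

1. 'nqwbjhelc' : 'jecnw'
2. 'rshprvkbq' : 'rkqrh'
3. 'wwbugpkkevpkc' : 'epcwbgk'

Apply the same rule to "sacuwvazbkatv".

Rule — keep every other character starting from the first (positions 1st, 3rd, 5th, ...), then move the last 3 characters to the front (rotate right by 3).
For "sacuwvazbkatv" the result is "bavscwa".

bavscwa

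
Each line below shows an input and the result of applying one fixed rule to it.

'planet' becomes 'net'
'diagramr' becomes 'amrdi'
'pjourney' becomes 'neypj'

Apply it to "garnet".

net

What's happening: move the last 3 characters to the front (rotate right by 3), then delete the last 3 characters.
"garnet" → "netgar" → "net".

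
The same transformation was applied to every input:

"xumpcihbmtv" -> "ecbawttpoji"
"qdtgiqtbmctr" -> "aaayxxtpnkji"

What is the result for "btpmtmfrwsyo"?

What's happening: sort the characters into reverse alphabetical order, then shift every letter 7 places forward in the alphabet (wrapping around).
Doing the same to "btpmtmfrwsyo": "fdaazywvttmi".

fdaazywvttmi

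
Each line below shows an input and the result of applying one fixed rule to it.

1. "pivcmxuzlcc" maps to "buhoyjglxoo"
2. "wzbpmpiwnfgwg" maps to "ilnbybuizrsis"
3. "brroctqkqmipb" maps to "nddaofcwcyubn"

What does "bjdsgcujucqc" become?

Each output is the input with this applied: shift every letter 12 places forward in the alphabet (wrapping around).
So "bjdsgcujucqc" becomes "nvpesogvgoco".

nvpesogvgoco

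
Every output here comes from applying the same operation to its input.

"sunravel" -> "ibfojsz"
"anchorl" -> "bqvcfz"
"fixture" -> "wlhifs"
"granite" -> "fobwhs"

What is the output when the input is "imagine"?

In each case the input is transformed by: delete the first character, then shift every letter 12 places backward in the alphabet (wrapping around).
Applying both steps to "imagine": "magine", then "aouwbs".

aouwbs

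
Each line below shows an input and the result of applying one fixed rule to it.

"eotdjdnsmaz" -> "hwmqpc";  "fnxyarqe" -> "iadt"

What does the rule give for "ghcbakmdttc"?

jfdpwf

Rule — keep every other character starting from the first (positions 1st, 3rd, 5th, ...), then shift every letter 3 places forward in the alphabet (wrapping around).
Applying both steps to "ghcbakmdttc": "gcamtc", then "jfdpwf".
(Check on "fnxyarqe": → "fxaq" → "iadt" ✓)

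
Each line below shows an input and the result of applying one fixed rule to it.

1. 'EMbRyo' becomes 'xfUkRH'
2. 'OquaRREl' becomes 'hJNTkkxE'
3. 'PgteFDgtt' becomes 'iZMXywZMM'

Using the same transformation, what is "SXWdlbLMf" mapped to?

Each output is the input with this applied: shift every letter 7 places backward in the alphabet (wrapping around), then flip the case of every letter.
Applying that to "SXWdlbLMf" gives "lqpWEUefY".

lqpWEUefY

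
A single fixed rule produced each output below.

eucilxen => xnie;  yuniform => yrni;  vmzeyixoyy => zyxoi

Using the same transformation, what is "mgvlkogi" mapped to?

vmkg

The pattern: sort the characters into reverse alphabetical order, then keep every other character starting from the first (positions 1st, 3rd, 5th, ...).
For "mgvlkogi", step one produces "vomlkigg"; step two turns that into "vmkg".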